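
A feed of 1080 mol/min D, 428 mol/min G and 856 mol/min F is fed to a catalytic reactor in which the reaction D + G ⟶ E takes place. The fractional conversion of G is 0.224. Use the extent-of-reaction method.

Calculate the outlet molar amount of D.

984 mol/min

G reacted = 0.224 × 428 = 95.87 mol/min; ν_G = −1, so ξ = 95.87/1 = 95.87 mol/min.
Outlet amounts (n = n₀ + ν ξ):
  D: 1080 − 1(95.87) = 984.1
  G: 428 − 1(95.87) = 332.1
  E: 0 + 1(95.87) = 95.87
  F: 856 (inert)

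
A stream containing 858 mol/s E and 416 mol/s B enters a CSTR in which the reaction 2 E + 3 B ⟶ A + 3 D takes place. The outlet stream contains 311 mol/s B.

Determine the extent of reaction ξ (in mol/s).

For B: n = n₀ − 3ξ → 311 = 416 − 3ξ, giving ξ = 35 mol/s.
Outlet amounts (n = n₀ + ν ξ):
  E: 858 − 2(35) = 788
  B: 416 − 3(35) = 311
  A: 0 + 1(35) = 35
  D: 0 + 3(35) = 105

ξ = 35 mol/s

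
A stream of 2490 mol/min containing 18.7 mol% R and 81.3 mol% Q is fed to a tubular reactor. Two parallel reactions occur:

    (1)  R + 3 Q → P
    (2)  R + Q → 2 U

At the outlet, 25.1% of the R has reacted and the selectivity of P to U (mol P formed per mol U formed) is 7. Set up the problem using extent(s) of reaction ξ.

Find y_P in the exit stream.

0.0504

Conversion of R: R consumed = 0.251 × 465.6 = 116.9 mol/min = 1ξ₁ + 1ξ₂.
Selectivity: 1ξ₁ / (2ξ₂) = 7 → ξ₁ = 14 ξ₂.
Substitute: (1·14 + 1) ξ₂ = 116.9 → ξ₂ = 7.792 mol/min, ξ₁ = 109.1 mol/min.
Outlet amounts (n = n₀ + Σ ν·ξ):
  R: 465.6 − 1(109.1) − 1(7.792) = 348.8
  Q: 2024 − 3(109.1) − 1(7.792) = 1689
  P: 0 + 1(109.1) = 109.1
  U: 0 + 2(7.792) = 15.58
Total out = 2163 mol/min; y_P = 109.1 / 2163 = 0.05044.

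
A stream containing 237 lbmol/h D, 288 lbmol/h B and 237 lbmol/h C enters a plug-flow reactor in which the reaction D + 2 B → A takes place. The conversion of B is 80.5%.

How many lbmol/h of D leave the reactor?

121 lbmol/h

B reacted = 0.805 × 288 = 231.8 lbmol/h; ν_B = −2, so ξ = 231.8/2 = 115.9 lbmol/h.
Outlet amounts (n = n₀ + ν ξ):
  D: 237 − 1(115.9) = 121.1
  B: 288 − 2(115.9) = 56.16
  A: 0 + 1(115.9) = 115.9
  C: 237 (inert)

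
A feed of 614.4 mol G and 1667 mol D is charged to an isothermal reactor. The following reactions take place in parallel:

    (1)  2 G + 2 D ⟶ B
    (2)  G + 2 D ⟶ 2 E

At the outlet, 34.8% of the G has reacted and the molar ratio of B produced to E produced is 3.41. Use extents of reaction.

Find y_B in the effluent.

0.0506

Conversion of G: G consumed = 0.348 × 614.4 = 213.8 mol = 2ξ₁ + 1ξ₂.
Selectivity: 1ξ₁ / (2ξ₂) = 3.41 → ξ₁ = 6.82 ξ₂.
Substitute: (2·6.82 + 1) ξ₂ = 213.8 → ξ₂ = 14.6 mol, ξ₁ = 99.6 mol.
Outlet amounts (n = n₀ + Σ ν·ξ):
  G: 614.4 − 2(99.6) − 1(14.6) = 400.6
  D: 1667 − 2(99.6) − 2(14.6) = 1439
  B: 0 + 1(99.6) = 99.6
  E: 0 + 2(14.6) = 29.21
Total out = 1968 mol; y_B = 99.6 / 1968 = 0.05061.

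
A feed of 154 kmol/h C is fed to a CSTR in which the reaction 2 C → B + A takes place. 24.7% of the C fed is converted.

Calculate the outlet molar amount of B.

19 kmol/h

C reacted = 0.247 × 154 = 38.04 kmol/h; ν_C = −2, so ξ = 38.04/2 = 19.02 kmol/h.
Outlet amounts (n = n₀ + ν ξ):
  C: 154 − 2(19.02) = 116
  B: 0 + 1(19.02) = 19.02
  A: 0 + 1(19.02) = 19.02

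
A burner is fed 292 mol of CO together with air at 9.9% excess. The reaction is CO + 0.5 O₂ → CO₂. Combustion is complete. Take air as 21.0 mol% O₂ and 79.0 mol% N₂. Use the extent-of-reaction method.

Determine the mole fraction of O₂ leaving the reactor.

0.0159

Stoichiometric O₂ = 0.5 × 292 = 146 mol; O₂ fed = 146 × 1.099 = 160.5 mol.
N₂ fed = 160.5 × 79/21 = 603.6 mol.
Fuel reacted = 1 × 292 → ξ = 292 mol.
Outlet (n = n₀ + ν ξ):
  CO: 292 − 1(292) = 0
  O₂: 160.5 − 0.5(292) = 14.45
  N₂: 603.6 (inert)
  CO₂: 0 + 1(292) = 292
Total out = 910.1 mol; y_O₂ = 14.45 / 910.1 = 0.01588.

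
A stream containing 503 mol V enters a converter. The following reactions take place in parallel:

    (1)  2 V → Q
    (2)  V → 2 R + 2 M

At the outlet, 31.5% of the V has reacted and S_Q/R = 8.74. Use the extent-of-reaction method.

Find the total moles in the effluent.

Conversion of V: V consumed = 0.315 × 503 = 158.4 mol = 2ξ₁ + 1ξ₂.
Selectivity: 1ξ₁ / (2ξ₂) = 8.74 → ξ₁ = 17.48 ξ₂.
Substitute: (2·17.48 + 1) ξ₂ = 158.4 → ξ₂ = 4.406 mol, ξ₁ = 77.02 mol.
Outlet amounts (n = n₀ + Σ ν·ξ):
  V: 503 − 2(77.02) − 1(4.406) = 344.6
  Q: 0 + 1(77.02) = 77.02
  R: 0 + 2(4.406) = 8.812
  M: 0 + 2(4.406) = 8.812
Total out = 344.6 + 77.02 + 8.812 + 8.812 = 439.2 mol.

439 mol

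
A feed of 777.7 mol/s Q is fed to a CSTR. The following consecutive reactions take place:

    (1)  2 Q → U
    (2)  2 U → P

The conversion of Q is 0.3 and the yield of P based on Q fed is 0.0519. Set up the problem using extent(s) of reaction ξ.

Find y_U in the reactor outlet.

0.0579

Conversion of Q: Q consumed = 2ξ₁ = 0.3 × 777.7 → ξ₁ = 116.7 mol/s.
Yield of P: 1ξ₂ / 777.7 = 0.0519 → ξ₂ = 40.36 mol/s.
Outlet amounts (n = n₀ + Σ ν·ξ):
  Q: 777.7 − 2(116.7) = 544.4
  U: 0 + 1(116.7) − 2(40.36) = 35.93
  P: 0 + 1(40.36) = 40.36
Total out = 620.7 mol/s; y_U = 35.93 / 620.7 = 0.05789.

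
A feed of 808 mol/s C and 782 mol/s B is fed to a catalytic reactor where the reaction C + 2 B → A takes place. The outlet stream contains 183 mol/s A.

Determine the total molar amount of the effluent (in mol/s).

1220 mol/s

For A: n = n₀ + 1ξ → 183 = 0 + 1ξ, giving ξ = 183 mol/s.
Outlet amounts (n = n₀ + ν ξ):
  C: 808 − 1(183) = 625
  B: 782 − 2(183) = 416
  A: 0 + 1(183) = 183
Total out = 625 + 416 + 183 = 1224 mol/s.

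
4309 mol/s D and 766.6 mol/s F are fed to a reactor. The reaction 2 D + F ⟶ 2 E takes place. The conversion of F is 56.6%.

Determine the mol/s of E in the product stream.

868 mol/s

F reacted = 0.566 × 766.6 = 433.9 mol/s; ν_F = −1, so ξ = 433.9/1 = 433.9 mol/s.
Outlet amounts (n = n₀ + ν ξ):
  D: 4309 − 2(433.9) = 3441
  F: 766.6 − 1(433.9) = 332.7
  E: 0 + 2(433.9) = 867.8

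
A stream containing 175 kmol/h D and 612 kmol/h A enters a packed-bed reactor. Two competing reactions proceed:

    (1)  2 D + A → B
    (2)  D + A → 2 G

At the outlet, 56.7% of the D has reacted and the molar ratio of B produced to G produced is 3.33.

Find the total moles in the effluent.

695 kmol/h

Conversion of D: D consumed = 0.567 × 175 = 99.22 kmol/h = 2ξ₁ + 1ξ₂.
Selectivity: 1ξ₁ / (2ξ₂) = 3.33 → ξ₁ = 6.66 ξ₂.
Substitute: (2·6.66 + 1) ξ₂ = 99.22 → ξ₂ = 6.929 kmol/h, ξ₁ = 46.15 kmol/h.
Outlet amounts (n = n₀ + Σ ν·ξ):
  D: 175 − 2(46.15) − 1(6.929) = 75.78
  A: 612 − 1(46.15) − 1(6.929) = 558.9
  B: 0 + 1(46.15) = 46.15
  G: 0 + 2(6.929) = 13.86
Total out = 75.78 + 558.9 + 46.15 + 13.86 = 694.7 kmol/h.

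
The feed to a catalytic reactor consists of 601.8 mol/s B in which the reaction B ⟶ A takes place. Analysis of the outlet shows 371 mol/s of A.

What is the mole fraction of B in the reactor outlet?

0.384

For A: n = n₀ + 1ξ → 371 = 0 + 1ξ, giving ξ = 371 mol/s.
Outlet amounts (n = n₀ + ν ξ):
  B: 601.8 − 1(371) = 230.8
  A: 0 + 1(371) = 371
Total out = 601.8 mol/s; y_B = 230.8 / 601.8 = 0.3835.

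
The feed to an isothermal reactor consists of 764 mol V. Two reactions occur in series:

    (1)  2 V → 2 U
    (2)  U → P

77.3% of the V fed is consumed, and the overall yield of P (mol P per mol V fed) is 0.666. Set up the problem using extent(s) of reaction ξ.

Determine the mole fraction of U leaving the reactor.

0.107

Conversion of V: V consumed = 2ξ₁ = 0.773 × 764 → ξ₁ = 295.3 mol.
Yield of P: 1ξ₂ / 764 = 0.666 → ξ₂ = 508.8 mol.
Outlet amounts (n = n₀ + Σ ν·ξ):
  V: 764 − 2(295.3) = 173.4
  U: 0 + 2(295.3) − 1(508.8) = 81.75
  P: 0 + 1(508.8) = 508.8
Total out = 764 mol; y_U = 81.75 / 764 = 0.107.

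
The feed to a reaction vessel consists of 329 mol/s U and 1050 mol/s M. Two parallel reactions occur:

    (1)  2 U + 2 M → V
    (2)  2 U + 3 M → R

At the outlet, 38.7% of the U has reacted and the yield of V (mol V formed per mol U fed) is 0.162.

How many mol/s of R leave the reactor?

Yield of V: 1ξ₁ / 329 = 0.162 → ξ₁ = 53.3 mol/s.
Conversion of U: 2ξ₁ + 2ξ₂ = 0.387 × 329 = 127.3 → ξ₂ = 10.36 mol/s.
Outlet amounts (n = n₀ + Σ ν·ξ):
  U: 329 − 2(53.3) − 2(10.36) = 201.7
  M: 1050 − 2(53.3) − 3(10.36) = 912.3
  V: 0 + 1(53.3) = 53.3
  R: 0 + 1(10.36) = 10.36

10.4 mol/s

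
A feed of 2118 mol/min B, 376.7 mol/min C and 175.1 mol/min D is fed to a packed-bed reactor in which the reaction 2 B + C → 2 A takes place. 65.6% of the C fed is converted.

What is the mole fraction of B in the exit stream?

C reacted = 0.656 × 376.7 = 247.1 mol/min; ν_C = −1, so ξ = 247.1/1 = 247.1 mol/min.
Outlet amounts (n = n₀ + ν ξ):
  B: 2118 − 2(247.1) = 1624
  C: 376.7 − 1(247.1) = 129.6
  A: 0 + 2(247.1) = 494.2
  D: 175.1 (inert)
Total out = 2423 mol/min; y_B = 1624 / 2423 = 0.6702.

0.67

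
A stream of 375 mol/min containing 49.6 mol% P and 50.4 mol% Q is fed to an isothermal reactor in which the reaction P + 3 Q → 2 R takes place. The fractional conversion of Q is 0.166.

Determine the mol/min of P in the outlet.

176 mol/min

Q reacted = 0.166 × 189 = 31.37 mol/min; ν_Q = −3, so ξ = 31.37/3 = 10.46 mol/min.
Outlet amounts (n = n₀ + ν ξ):
  P: 186 − 1(10.46) = 175.5
  Q: 189 − 3(10.46) = 157.6
  R: 0 + 2(10.46) = 20.92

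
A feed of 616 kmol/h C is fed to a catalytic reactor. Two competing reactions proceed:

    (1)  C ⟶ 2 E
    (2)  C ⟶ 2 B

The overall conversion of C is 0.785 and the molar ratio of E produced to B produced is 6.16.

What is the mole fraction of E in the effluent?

0.757

Conversion of C: C consumed = 0.785 × 616 = 483.6 kmol/h = 1ξ₁ + 1ξ₂.
Selectivity: 2ξ₁ / (2ξ₂) = 6.16 → ξ₁ = 6.16 ξ₂.
Substitute: (1·6.16 + 1) ξ₂ = 483.6 → ξ₂ = 67.54 kmol/h, ξ₁ = 416 kmol/h.
Outlet amounts (n = n₀ + Σ ν·ξ):
  C: 616 − 1(416) − 1(67.54) = 132.4
  E: 0 + 2(416) = 832
  B: 0 + 2(67.54) = 135.1
Total out = 1100 kmol/h; y_E = 832 / 1100 = 0.7567.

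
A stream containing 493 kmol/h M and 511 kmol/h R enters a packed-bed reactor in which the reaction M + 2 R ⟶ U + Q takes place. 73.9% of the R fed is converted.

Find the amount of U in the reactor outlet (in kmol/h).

R reacted = 0.739 × 511 = 377.6 kmol/h; ν_R = −2, so ξ = 377.6/2 = 188.8 kmol/h.
Outlet amounts (n = n₀ + ν ξ):
  M: 493 − 1(188.8) = 304.2
  R: 511 − 2(188.8) = 133.4
  U: 0 + 1(188.8) = 188.8
  Q: 0 + 1(188.8) = 188.8

189 kmol/h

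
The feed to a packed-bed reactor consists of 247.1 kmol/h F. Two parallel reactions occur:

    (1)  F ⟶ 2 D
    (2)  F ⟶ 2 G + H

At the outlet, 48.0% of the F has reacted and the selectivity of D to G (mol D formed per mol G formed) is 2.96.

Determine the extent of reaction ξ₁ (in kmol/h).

ξ₁ = 88.7 kmol/h

Conversion of F: F consumed = 0.48 × 247.1 = 118.6 kmol/h = 1ξ₁ + 1ξ₂.
Selectivity: 2ξ₁ / (2ξ₂) = 2.96 → ξ₁ = 2.96 ξ₂.
Substitute: (1·2.96 + 1) ξ₂ = 118.6 → ξ₂ = 29.95 kmol/h, ξ₁ = 88.66 kmol/h.
Outlet amounts (n = n₀ + Σ ν·ξ):
  F: 247.1 − 1(88.66) − 1(29.95) = 128.5
  D: 0 + 2(88.66) = 177.3
  G: 0 + 2(29.95) = 59.9
  H: 0 + 1(29.95) = 29.95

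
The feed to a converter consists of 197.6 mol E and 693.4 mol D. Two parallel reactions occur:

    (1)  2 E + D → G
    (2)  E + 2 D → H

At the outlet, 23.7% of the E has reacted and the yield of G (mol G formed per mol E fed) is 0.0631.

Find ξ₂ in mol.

Yield of G: 1ξ₁ / 197.6 = 0.0631 → ξ₁ = 12.47 mol.
Conversion of E: 2ξ₁ + 1ξ₂ = 0.237 × 197.6 = 46.83 → ξ₂ = 21.89 mol.
Outlet amounts (n = n₀ + Σ ν·ξ):
  E: 197.6 − 2(12.47) − 1(21.89) = 150.8
  D: 693.4 − 1(12.47) − 2(21.89) = 637.1
  G: 0 + 1(12.47) = 12.47
  H: 0 + 1(21.89) = 21.89

ξ₂ = 21.9 mol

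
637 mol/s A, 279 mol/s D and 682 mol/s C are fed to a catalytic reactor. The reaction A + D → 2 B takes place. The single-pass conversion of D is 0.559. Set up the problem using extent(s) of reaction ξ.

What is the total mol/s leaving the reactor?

D reacted = 0.559 × 279 = 156 mol/s; ν_D = −1, so ξ = 156/1 = 156 mol/s.
Outlet amounts (n = n₀ + ν ξ):
  A: 637 − 1(156) = 481
  D: 279 − 1(156) = 123
  B: 0 + 2(156) = 311.9
  C: 682 (inert)
Total out = 481 + 123 + 311.9 + 682 = 1598 mol/s.

1600 mol/s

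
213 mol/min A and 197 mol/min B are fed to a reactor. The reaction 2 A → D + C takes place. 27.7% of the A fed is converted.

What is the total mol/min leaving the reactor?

410 mol/min

A reacted = 0.277 × 213 = 59 mol/min; ν_A = −2, so ξ = 59/2 = 29.5 mol/min.
Outlet amounts (n = n₀ + ν ξ):
  A: 213 − 2(29.5) = 154
  D: 0 + 1(29.5) = 29.5
  C: 0 + 1(29.5) = 29.5
  B: 197 (inert)
Total out = 154 + 29.5 + 29.5 + 197 = 410 mol/min.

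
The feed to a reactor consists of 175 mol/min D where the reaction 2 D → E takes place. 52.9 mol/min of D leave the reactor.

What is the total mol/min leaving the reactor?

114 mol/min

For D: n = n₀ − 2ξ → 52.9 = 175 − 2ξ, giving ξ = 61.05 mol/min.
Outlet amounts (n = n₀ + ν ξ):
  D: 175 − 2(61.05) = 52.9
  E: 0 + 1(61.05) = 61.05
Total out = 52.9 + 61.05 = 114 mol/min.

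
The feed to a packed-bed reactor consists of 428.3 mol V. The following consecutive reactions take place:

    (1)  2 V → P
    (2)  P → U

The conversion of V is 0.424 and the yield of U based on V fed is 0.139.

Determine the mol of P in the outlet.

31.3 mol

Conversion of V: V consumed = 2ξ₁ = 0.424 × 428.3 → ξ₁ = 90.8 mol.
Yield of U: 1ξ₂ / 428.3 = 0.139 → ξ₂ = 59.53 mol.
Outlet amounts (n = n₀ + Σ ν·ξ):
  V: 428.3 − 2(90.8) = 246.7
  P: 0 + 1(90.8) − 1(59.53) = 31.27
  U: 0 + 1(59.53) = 59.53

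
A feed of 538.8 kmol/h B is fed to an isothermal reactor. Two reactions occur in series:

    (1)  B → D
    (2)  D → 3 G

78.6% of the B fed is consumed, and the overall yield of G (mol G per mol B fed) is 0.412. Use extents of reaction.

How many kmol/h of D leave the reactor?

350 kmol/h

Conversion of B: B consumed = 1ξ₁ = 0.786 × 538.8 → ξ₁ = 423.5 kmol/h.
Yield of G: 3ξ₂ / 538.8 = 0.412 → ξ₂ = 74 kmol/h.
Outlet amounts (n = n₀ + Σ ν·ξ):
  B: 538.8 − 1(423.5) = 115.3
  D: 0 + 1(423.5) − 1(74) = 349.5
  G: 0 + 3(74) = 222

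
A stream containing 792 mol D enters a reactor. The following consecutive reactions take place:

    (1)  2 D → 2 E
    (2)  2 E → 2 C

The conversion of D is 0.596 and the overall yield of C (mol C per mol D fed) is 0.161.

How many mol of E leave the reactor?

345 mol

Conversion of D: D consumed = 2ξ₁ = 0.596 × 792 → ξ₁ = 236 mol.
Yield of C: 2ξ₂ / 792 = 0.161 → ξ₂ = 63.76 mol.
Outlet amounts (n = n₀ + Σ ν·ξ):
  D: 792 − 2(236) = 320
  E: 0 + 2(236) − 2(63.76) = 344.5
  C: 0 + 2(63.76) = 127.5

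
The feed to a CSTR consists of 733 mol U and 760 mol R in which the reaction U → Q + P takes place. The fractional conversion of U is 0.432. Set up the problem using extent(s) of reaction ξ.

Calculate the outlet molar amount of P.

U reacted = 0.432 × 733 = 316.7 mol; ν_U = −1, so ξ = 316.7/1 = 316.7 mol.
Outlet amounts (n = n₀ + ν ξ):
  U: 733 − 1(316.7) = 416.3
  Q: 0 + 1(316.7) = 316.7
  P: 0 + 1(316.7) = 316.7
  R: 760 (inert)

317 mol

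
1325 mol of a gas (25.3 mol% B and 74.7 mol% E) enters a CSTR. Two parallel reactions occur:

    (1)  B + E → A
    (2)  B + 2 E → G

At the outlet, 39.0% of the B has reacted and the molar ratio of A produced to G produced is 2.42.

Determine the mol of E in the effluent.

Conversion of B: B consumed = 0.39 × 335.2 = 130.7 mol = 1ξ₁ + 1ξ₂.
Selectivity: 1ξ₁ / (1ξ₂) = 2.42 → ξ₁ = 2.42 ξ₂.
Substitute: (1·2.42 + 1) ξ₂ = 130.7 → ξ₂ = 38.23 mol, ξ₁ = 92.51 mol.
Outlet amounts (n = n₀ + Σ ν·ξ):
  B: 335.2 − 1(92.51) − 1(38.23) = 204.5
  E: 989.8 − 1(92.51) − 2(38.23) = 820.8
  A: 0 + 1(92.51) = 92.51
  G: 0 + 1(38.23) = 38.23

821 mol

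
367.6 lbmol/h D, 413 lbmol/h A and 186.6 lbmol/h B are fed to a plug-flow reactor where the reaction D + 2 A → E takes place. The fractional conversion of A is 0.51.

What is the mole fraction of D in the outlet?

0.347

A reacted = 0.51 × 413 = 210.6 lbmol/h; ν_A = −2, so ξ = 210.6/2 = 105.3 lbmol/h.
Outlet amounts (n = n₀ + ν ξ):
  D: 367.6 − 1(105.3) = 262.3
  A: 413 − 2(105.3) = 202.4
  E: 0 + 1(105.3) = 105.3
  B: 186.6 (inert)
Total out = 756.6 lbmol/h; y_D = 262.3 / 756.6 = 0.3467.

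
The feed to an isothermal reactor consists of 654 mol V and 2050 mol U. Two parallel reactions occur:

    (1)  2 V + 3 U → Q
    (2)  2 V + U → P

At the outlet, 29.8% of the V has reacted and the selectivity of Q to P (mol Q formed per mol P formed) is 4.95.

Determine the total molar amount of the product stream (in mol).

2350 mol

Conversion of V: V consumed = 0.298 × 654 = 194.9 mol = 2ξ₁ + 2ξ₂.
Selectivity: 1ξ₁ / (1ξ₂) = 4.95 → ξ₁ = 4.95 ξ₂.
Substitute: (2·4.95 + 2) ξ₂ = 194.9 → ξ₂ = 16.38 mol, ξ₁ = 81.07 mol.
Outlet amounts (n = n₀ + Σ ν·ξ):
  V: 654 − 2(81.07) − 2(16.38) = 459.1
  U: 2050 − 3(81.07) − 1(16.38) = 1790
  Q: 0 + 1(81.07) = 81.07
  P: 0 + 1(16.38) = 16.38
Total out = 459.1 + 1790 + 81.07 + 16.38 = 2347 mol.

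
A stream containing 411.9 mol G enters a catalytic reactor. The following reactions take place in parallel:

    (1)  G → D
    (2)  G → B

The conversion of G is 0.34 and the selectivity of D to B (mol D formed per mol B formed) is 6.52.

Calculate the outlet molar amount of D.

121 mol

Conversion of G: G consumed = 0.34 × 411.9 = 140 mol = 1ξ₁ + 1ξ₂.
Selectivity: 1ξ₁ / (1ξ₂) = 6.52 → ξ₁ = 6.52 ξ₂.
Substitute: (1·6.52 + 1) ξ₂ = 140 → ξ₂ = 18.62 mol, ξ₁ = 121.4 mol.
Outlet amounts (n = n₀ + Σ ν·ξ):
  G: 411.9 − 1(121.4) − 1(18.62) = 271.9
  D: 0 + 1(121.4) = 121.4
  B: 0 + 1(18.62) = 18.62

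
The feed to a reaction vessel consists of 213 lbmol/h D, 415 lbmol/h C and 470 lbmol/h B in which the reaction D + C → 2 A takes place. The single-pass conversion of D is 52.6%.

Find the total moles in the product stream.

D reacted = 0.526 × 213 = 112 lbmol/h; ν_D = −1, so ξ = 112/1 = 112 lbmol/h.
Outlet amounts (n = n₀ + ν ξ):
  D: 213 − 1(112) = 101
  C: 415 − 1(112) = 303
  A: 0 + 2(112) = 224.1
  B: 470 (inert)
Total out = 101 + 303 + 224.1 + 470 = 1098 lbmol/h.

1100 lbmol/h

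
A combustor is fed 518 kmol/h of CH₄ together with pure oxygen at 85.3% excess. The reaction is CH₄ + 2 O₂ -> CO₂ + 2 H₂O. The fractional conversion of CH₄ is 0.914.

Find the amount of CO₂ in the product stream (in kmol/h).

Stoichiometric O₂ = 2 × 518 = 1036 kmol/h; O₂ fed = 1036 × 1.853 = 1920 kmol/h.
Fuel reacted = 0.914 × 518 → ξ = 473.5 kmol/h.
Outlet (n = n₀ + ν ξ):
  CH₄: 518 − 1(473.5) = 44.55
  O₂: 1920 − 2(473.5) = 972.8
  CO₂: 0 + 1(473.5) = 473.5
  H₂O: 0 + 2(473.5) = 946.9

473 kmol/h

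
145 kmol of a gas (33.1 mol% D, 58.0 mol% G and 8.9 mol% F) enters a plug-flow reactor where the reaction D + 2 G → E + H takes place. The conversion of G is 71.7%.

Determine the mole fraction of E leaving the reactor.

0.263

G reacted = 0.717 × 84.1 = 60.3 kmol; ν_G = −2, so ξ = 60.3/2 = 30.15 kmol.
Outlet amounts (n = n₀ + ν ξ):
  D: 47.99 − 1(30.15) = 17.85
  G: 84.1 − 2(30.15) = 23.8
  E: 0 + 1(30.15) = 30.15
  H: 0 + 1(30.15) = 30.15
  F: 12.9 (inert)
Total out = 114.9 kmol; y_E = 30.15 / 114.9 = 0.2625.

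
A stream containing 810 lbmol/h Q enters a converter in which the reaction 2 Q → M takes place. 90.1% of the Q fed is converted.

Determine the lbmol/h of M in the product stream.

365 lbmol/h

Q reacted = 0.901 × 810 = 729.8 lbmol/h; ν_Q = −2, so ξ = 729.8/2 = 364.9 lbmol/h.
Outlet amounts (n = n₀ + ν ξ):
  Q: 810 − 2(364.9) = 80.19
  M: 0 + 1(364.9) = 364.9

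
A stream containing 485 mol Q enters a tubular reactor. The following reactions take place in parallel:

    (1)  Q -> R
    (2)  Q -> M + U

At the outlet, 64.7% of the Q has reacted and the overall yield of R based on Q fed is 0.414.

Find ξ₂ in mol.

Yield of R: 1ξ₁ / 485 = 0.414 → ξ₁ = 200.8 mol.
Conversion of Q: 1ξ₁ + 1ξ₂ = 0.647 × 485 = 313.8 → ξ₂ = 113 mol.
Outlet amounts (n = n₀ + Σ ν·ξ):
  Q: 485 − 1(200.8) − 1(113) = 171.2
  R: 0 + 1(200.8) = 200.8
  M: 0 + 1(113) = 113
  U: 0 + 1(113) = 113

ξ₂ = 113 mol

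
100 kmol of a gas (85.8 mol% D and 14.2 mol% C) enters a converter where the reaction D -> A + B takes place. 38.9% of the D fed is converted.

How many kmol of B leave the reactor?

D reacted = 0.389 × 85.8 = 33.38 kmol; ν_D = −1, so ξ = 33.38/1 = 33.38 kmol.
Outlet amounts (n = n₀ + ν ξ):
  D: 85.8 − 1(33.38) = 52.42
  A: 0 + 1(33.38) = 33.38
  B: 0 + 1(33.38) = 33.38
  C: 14.2 (inert)

33.4 kmol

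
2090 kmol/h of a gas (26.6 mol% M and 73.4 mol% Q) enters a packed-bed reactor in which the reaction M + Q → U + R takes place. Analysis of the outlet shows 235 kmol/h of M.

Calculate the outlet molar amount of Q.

For M: n = n₀ − 1ξ → 235 = 555.9 − 1ξ, giving ξ = 320.9 kmol/h.
Outlet amounts (n = n₀ + ν ξ):
  M: 555.9 − 1(320.9) = 235
  Q: 1534 − 1(320.9) = 1213
  U: 0 + 1(320.9) = 320.9
  R: 0 + 1(320.9) = 320.9

1210 kmol/h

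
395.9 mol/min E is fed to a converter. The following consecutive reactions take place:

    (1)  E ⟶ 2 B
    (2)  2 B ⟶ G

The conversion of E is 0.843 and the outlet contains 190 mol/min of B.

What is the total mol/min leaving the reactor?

491 mol/min

Conversion of E: E consumed = 1ξ₁ = 0.843 × 395.9 → ξ₁ = 333.7 mol/min.
B balance: n_B = 0 + 2ξ₁ − 2ξ₂ = 190 → ξ₂ = (2·333.7 − 190)/2 = 238.7 mol/min.
Outlet amounts (n = n₀ + Σ ν·ξ):
  E: 395.9 − 1(333.7) = 62.16
  B: 0 + 2(333.7) − 2(238.7) = 190
  G: 0 + 1(238.7) = 238.7
Total out = 62.16 + 190 + 238.7 = 490.9 mol/min.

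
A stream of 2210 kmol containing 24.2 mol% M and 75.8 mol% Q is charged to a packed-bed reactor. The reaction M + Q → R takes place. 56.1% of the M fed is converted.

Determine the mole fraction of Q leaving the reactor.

M reacted = 0.561 × 534.8 = 300 kmol; ν_M = −1, so ξ = 300/1 = 300 kmol.
Outlet amounts (n = n₀ + ν ξ):
  M: 534.8 − 1(300) = 234.8
  Q: 1675 − 1(300) = 1375
  R: 0 + 1(300) = 300
Total out = 1910 kmol; y_Q = 1375 / 1910 = 0.72.

0.72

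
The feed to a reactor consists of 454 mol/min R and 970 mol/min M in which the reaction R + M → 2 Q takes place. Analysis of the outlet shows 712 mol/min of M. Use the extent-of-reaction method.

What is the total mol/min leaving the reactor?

1420 mol/min

For M: n = n₀ − 1ξ → 712 = 970 − 1ξ, giving ξ = 258 mol/min.
Outlet amounts (n = n₀ + ν ξ):
  R: 454 − 1(258) = 196
  M: 970 − 1(258) = 712
  Q: 0 + 2(258) = 516
Total out = 196 + 712 + 516 = 1424 mol/min.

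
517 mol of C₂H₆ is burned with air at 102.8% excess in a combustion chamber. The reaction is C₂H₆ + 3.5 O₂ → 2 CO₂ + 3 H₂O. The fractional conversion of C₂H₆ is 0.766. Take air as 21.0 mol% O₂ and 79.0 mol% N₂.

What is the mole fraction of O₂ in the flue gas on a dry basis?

0.134

Stoichiometric O₂ = 3.5 × 517 = 1810 mol; O₂ fed = 1810 × 2.028 = 3670 mol.
N₂ fed = 3670 × 79/21 = 13800 mol.
Fuel reacted = 0.766 × 517 → ξ = 396 mol.
Outlet (n = n₀ + ν ξ):
  C₂H₆: 517 − 1(396) = 121
  O₂: 3670 − 3.5(396) = 2284
  N₂: 13800 (inert)
  CO₂: 0 + 2(396) = 792
  H₂O: 0 + 3(396) = 1188
Dry total = 17000 mol; y_O₂ (dry) = 2284 / 17000 = 0.1343.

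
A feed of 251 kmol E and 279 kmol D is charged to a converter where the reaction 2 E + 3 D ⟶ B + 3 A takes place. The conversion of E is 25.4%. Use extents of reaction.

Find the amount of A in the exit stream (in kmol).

95.6 kmol

E reacted = 0.254 × 251 = 63.75 kmol; ν_E = −2, so ξ = 63.75/2 = 31.88 kmol.
Outlet amounts (n = n₀ + ν ξ):
  E: 251 − 2(31.88) = 187.2
  D: 279 − 3(31.88) = 183.4
  B: 0 + 1(31.88) = 31.88
  A: 0 + 3(31.88) = 95.63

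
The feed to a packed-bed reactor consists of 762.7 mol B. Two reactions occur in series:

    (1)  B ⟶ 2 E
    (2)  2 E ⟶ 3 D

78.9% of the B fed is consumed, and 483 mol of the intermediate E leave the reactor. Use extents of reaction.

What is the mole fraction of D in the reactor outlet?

0.627

Conversion of B: B consumed = 1ξ₁ = 0.789 × 762.7 → ξ₁ = 601.8 mol.
E balance: n_E = 0 + 2ξ₁ − 2ξ₂ = 483 → ξ₂ = (2·601.8 − 483)/2 = 360.3 mol.
Outlet amounts (n = n₀ + Σ ν·ξ):
  B: 762.7 − 1(601.8) = 160.9
  E: 0 + 2(601.8) − 2(360.3) = 483
  D: 0 + 3(360.3) = 1081
Total out = 1725 mol; y_D = 1081 / 1725 = 0.6267.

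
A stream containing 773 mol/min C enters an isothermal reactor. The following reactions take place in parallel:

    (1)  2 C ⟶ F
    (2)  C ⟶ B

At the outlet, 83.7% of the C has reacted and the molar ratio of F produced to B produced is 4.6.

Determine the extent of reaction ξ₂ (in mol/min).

ξ₂ = 63.4 mol/min

Conversion of C: C consumed = 0.837 × 773 = 647 mol/min = 2ξ₁ + 1ξ₂.
Selectivity: 1ξ₁ / (1ξ₂) = 4.6 → ξ₁ = 4.6 ξ₂.
Substitute: (2·4.6 + 1) ξ₂ = 647 → ξ₂ = 63.43 mol/min, ξ₁ = 291.8 mol/min.
Outlet amounts (n = n₀ + Σ ν·ξ):
  C: 773 − 2(291.8) − 1(63.43) = 126
  F: 0 + 1(291.8) = 291.8
  B: 0 + 1(63.43) = 63.43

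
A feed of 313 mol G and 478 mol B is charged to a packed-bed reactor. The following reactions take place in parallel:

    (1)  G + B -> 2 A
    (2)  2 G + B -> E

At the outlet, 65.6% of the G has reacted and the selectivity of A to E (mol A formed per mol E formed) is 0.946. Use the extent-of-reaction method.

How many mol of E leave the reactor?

83 mol

Conversion of G: G consumed = 0.656 × 313 = 205.3 mol = 1ξ₁ + 2ξ₂.
Selectivity: 2ξ₁ / (1ξ₂) = 0.946 → ξ₁ = 0.473 ξ₂.
Substitute: (1·0.473 + 2) ξ₂ = 205.3 → ξ₂ = 83.03 mol, ξ₁ = 39.27 mol.
Outlet amounts (n = n₀ + Σ ν·ξ):
  G: 313 − 1(39.27) − 2(83.03) = 107.7
  B: 478 − 1(39.27) − 1(83.03) = 355.7
  A: 0 + 2(39.27) = 78.54
  E: 0 + 1(83.03) = 83.03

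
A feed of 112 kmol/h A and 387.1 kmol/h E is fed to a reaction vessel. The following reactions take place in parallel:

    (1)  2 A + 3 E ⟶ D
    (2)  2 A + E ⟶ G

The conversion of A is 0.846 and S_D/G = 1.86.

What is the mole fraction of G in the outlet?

0.0483

Conversion of A: A consumed = 0.846 × 112 = 94.75 kmol/h = 2ξ₁ + 2ξ₂.
Selectivity: 1ξ₁ / (1ξ₂) = 1.86 → ξ₁ = 1.86 ξ₂.
Substitute: (2·1.86 + 2) ξ₂ = 94.75 → ξ₂ = 16.57 kmol/h, ξ₁ = 30.81 kmol/h.
Outlet amounts (n = n₀ + Σ ν·ξ):
  A: 112 − 2(30.81) − 2(16.57) = 17.25
  E: 387.1 − 3(30.81) − 1(16.57) = 278.1
  D: 0 + 1(30.81) = 30.81
  G: 0 + 1(16.57) = 16.57
Total out = 342.7 kmol/h; y_G = 16.57 / 342.7 = 0.04833.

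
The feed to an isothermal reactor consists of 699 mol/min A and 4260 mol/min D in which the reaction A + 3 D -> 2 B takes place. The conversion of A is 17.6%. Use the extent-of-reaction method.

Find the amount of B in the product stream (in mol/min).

246 mol/min

A reacted = 0.176 × 699 = 123 mol/min; ν_A = −1, so ξ = 123/1 = 123 mol/min.
Outlet amounts (n = n₀ + ν ξ):
  A: 699 − 1(123) = 576
  D: 4260 − 3(123) = 3891
  B: 0 + 2(123) = 246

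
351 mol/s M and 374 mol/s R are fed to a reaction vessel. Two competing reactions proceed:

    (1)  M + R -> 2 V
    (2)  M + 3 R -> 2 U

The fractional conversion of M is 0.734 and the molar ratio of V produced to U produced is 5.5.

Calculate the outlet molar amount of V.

436 mol/s

Conversion of M: M consumed = 0.734 × 351 = 257.6 mol/s = 1ξ₁ + 1ξ₂.
Selectivity: 2ξ₁ / (2ξ₂) = 5.5 → ξ₁ = 5.5 ξ₂.
Substitute: (1·5.5 + 1) ξ₂ = 257.6 → ξ₂ = 39.64 mol/s, ξ₁ = 218 mol/s.
Outlet amounts (n = n₀ + Σ ν·ξ):
  M: 351 − 1(218) − 1(39.64) = 93.37
  R: 374 − 1(218) − 3(39.64) = 37.09
  V: 0 + 2(218) = 436
  U: 0 + 2(39.64) = 79.27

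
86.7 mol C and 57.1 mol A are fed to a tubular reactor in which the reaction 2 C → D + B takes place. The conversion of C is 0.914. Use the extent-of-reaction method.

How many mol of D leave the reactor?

39.6 mol

C reacted = 0.914 × 86.7 = 79.24 mol; ν_C = −2, so ξ = 79.24/2 = 39.62 mol.
Outlet amounts (n = n₀ + ν ξ):
  C: 86.7 − 2(39.62) = 7.456
  D: 0 + 1(39.62) = 39.62
  B: 0 + 1(39.62) = 39.62
  A: 57.1 (inert)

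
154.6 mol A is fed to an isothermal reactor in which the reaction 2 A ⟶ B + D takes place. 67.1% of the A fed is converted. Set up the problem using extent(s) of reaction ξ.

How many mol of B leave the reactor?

51.9 mol

A reacted = 0.671 × 154.6 = 103.7 mol; ν_A = −2, so ξ = 103.7/2 = 51.87 mol.
Outlet amounts (n = n₀ + ν ξ):
  A: 154.6 − 2(51.87) = 50.86
  B: 0 + 1(51.87) = 51.87
  D: 0 + 1(51.87) = 51.87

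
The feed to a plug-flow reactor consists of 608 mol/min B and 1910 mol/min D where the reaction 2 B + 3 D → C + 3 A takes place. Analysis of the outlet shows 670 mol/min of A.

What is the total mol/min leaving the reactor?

2290 mol/min

For A: n = n₀ + 3ξ → 670 = 0 + 3ξ, giving ξ = 223.3 mol/min.
Outlet amounts (n = n₀ + ν ξ):
  B: 608 − 2(223.3) = 161.3
  D: 1910 − 3(223.3) = 1240
  C: 0 + 1(223.3) = 223.3
  A: 0 + 3(223.3) = 670
Total out = 161.3 + 1240 + 223.3 + 670 = 2295 mol/min.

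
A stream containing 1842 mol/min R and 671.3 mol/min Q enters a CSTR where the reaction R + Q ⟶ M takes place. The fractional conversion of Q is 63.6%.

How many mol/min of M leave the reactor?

427 mol/min

Q reacted = 0.636 × 671.3 = 426.9 mol/min; ν_Q = −1, so ξ = 426.9/1 = 426.9 mol/min.
Outlet amounts (n = n₀ + ν ξ):
  R: 1842 − 1(426.9) = 1415
  Q: 671.3 − 1(426.9) = 244.4
  M: 0 + 1(426.9) = 426.9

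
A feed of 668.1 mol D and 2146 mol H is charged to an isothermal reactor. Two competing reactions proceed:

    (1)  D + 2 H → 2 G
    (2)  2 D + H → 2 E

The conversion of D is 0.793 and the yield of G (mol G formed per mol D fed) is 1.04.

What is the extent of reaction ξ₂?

ξ₂ = 91.2 mol

Yield of G: 2ξ₁ / 668.1 = 1.04 → ξ₁ = 347.4 mol.
Conversion of D: 1ξ₁ + 2ξ₂ = 0.793 × 668.1 = 529.8 → ξ₂ = 91.2 mol.
Outlet amounts (n = n₀ + Σ ν·ξ):
  D: 668.1 − 1(347.4) − 2(91.2) = 138.3
  H: 2146 − 2(347.4) − 1(91.2) = 1360
  G: 0 + 2(347.4) = 694.8
  E: 0 + 2(91.2) = 182.4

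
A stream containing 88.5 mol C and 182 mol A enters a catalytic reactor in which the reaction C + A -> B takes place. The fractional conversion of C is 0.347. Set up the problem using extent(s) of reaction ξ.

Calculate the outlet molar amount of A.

151 mol

C reacted = 0.347 × 88.5 = 30.71 mol; ν_C = −1, so ξ = 30.71/1 = 30.71 mol.
Outlet amounts (n = n₀ + ν ξ):
  C: 88.5 − 1(30.71) = 57.79
  A: 182 − 1(30.71) = 151.3
  B: 0 + 1(30.71) = 30.71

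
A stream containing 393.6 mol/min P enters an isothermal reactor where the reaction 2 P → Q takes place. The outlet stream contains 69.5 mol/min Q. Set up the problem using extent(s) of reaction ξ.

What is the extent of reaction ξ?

For Q: n = n₀ + 1ξ → 69.5 = 0 + 1ξ, giving ξ = 69.5 mol/min.
Outlet amounts (n = n₀ + ν ξ):
  P: 393.6 − 2(69.5) = 254.6
  Q: 0 + 1(69.5) = 69.5

ξ = 69.5 mol/min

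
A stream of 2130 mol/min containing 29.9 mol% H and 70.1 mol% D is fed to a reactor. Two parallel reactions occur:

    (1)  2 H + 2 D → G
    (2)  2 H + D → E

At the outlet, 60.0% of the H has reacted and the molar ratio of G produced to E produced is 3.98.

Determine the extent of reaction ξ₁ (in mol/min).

Conversion of H: H consumed = 0.6 × 636.9 = 382.1 mol/min = 2ξ₁ + 2ξ₂.
Selectivity: 1ξ₁ / (1ξ₂) = 3.98 → ξ₁ = 3.98 ξ₂.
Substitute: (2·3.98 + 2) ξ₂ = 382.1 → ξ₂ = 38.37 mol/min, ξ₁ = 152.7 mol/min.
Outlet amounts (n = n₀ + Σ ν·ξ):
  H: 636.9 − 2(152.7) − 2(38.37) = 254.7
  D: 1493 − 2(152.7) − 1(38.37) = 1149
  G: 0 + 1(152.7) = 152.7
  E: 0 + 1(38.37) = 38.37

ξ₁ = 153 mol/min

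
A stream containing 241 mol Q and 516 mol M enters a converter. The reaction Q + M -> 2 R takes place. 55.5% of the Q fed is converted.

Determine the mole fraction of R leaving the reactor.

Q reacted = 0.555 × 241 = 133.8 mol; ν_Q = −1, so ξ = 133.8/1 = 133.8 mol.
Outlet amounts (n = n₀ + ν ξ):
  Q: 241 − 1(133.8) = 107.2
  M: 516 − 1(133.8) = 382.2
  R: 0 + 2(133.8) = 267.5
Total out = 757 mol; y_R = 267.5 / 757 = 0.3534.

0.353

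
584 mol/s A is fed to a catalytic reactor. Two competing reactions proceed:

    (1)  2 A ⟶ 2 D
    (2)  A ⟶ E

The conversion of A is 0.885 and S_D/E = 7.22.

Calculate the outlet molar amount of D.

454 mol/s

Conversion of A: A consumed = 0.885 × 584 = 516.8 mol/s = 2ξ₁ + 1ξ₂.
Selectivity: 2ξ₁ / (1ξ₂) = 7.22 → ξ₁ = 3.61 ξ₂.
Substitute: (2·3.61 + 1) ξ₂ = 516.8 → ξ₂ = 62.88 mol/s, ξ₁ = 227 mol/s.
Outlet amounts (n = n₀ + Σ ν·ξ):
  A: 584 − 2(227) − 1(62.88) = 67.16
  D: 0 + 2(227) = 454
  E: 0 + 1(62.88) = 62.88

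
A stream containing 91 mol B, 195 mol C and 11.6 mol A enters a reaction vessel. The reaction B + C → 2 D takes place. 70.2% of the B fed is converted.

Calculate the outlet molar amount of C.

131 mol

B reacted = 0.702 × 91 = 63.88 mol; ν_B = −1, so ξ = 63.88/1 = 63.88 mol.
Outlet amounts (n = n₀ + ν ξ):
  B: 91 − 1(63.88) = 27.12
  C: 195 − 1(63.88) = 131.1
  D: 0 + 2(63.88) = 127.8
  A: 11.6 (inert)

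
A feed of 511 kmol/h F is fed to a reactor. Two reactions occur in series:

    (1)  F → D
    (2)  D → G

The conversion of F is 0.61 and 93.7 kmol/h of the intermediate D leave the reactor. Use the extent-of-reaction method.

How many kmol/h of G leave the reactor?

Conversion of F: F consumed = 1ξ₁ = 0.61 × 511 → ξ₁ = 311.7 kmol/h.
D balance: n_D = 0 + 1ξ₁ − 1ξ₂ = 93.7 → ξ₂ = (1·311.7 − 93.7)/1 = 218 kmol/h.
Outlet amounts (n = n₀ + Σ ν·ξ):
  F: 511 − 1(311.7) = 199.3
  D: 0 + 1(311.7) − 1(218) = 93.7
  G: 0 + 1(218) = 218

218 kmol/h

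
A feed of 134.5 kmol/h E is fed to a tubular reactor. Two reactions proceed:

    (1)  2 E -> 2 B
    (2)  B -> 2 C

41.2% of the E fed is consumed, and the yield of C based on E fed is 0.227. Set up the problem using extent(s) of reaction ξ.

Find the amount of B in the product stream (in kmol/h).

40.1 kmol/h

Conversion of E: E consumed = 2ξ₁ = 0.412 × 134.5 → ξ₁ = 27.71 kmol/h.
Yield of C: 2ξ₂ / 134.5 = 0.227 → ξ₂ = 15.27 kmol/h.
Outlet amounts (n = n₀ + Σ ν·ξ):
  E: 134.5 − 2(27.71) = 79.09
  B: 0 + 2(27.71) − 1(15.27) = 40.15
  C: 0 + 2(15.27) = 30.53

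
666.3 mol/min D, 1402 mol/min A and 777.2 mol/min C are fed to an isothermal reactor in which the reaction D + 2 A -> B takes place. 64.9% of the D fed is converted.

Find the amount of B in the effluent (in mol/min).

D reacted = 0.649 × 666.3 = 432.4 mol/min; ν_D = −1, so ξ = 432.4/1 = 432.4 mol/min.
Outlet amounts (n = n₀ + ν ξ):
  D: 666.3 − 1(432.4) = 233.9
  A: 1402 − 2(432.4) = 537.1
  B: 0 + 1(432.4) = 432.4
  C: 777.2 (inert)

432 mol/min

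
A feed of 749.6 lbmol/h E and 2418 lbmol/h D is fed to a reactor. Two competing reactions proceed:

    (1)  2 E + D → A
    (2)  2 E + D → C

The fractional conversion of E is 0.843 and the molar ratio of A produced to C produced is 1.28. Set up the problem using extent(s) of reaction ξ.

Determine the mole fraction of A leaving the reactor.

0.07

Conversion of E: E consumed = 0.843 × 749.6 = 631.9 lbmol/h = 2ξ₁ + 2ξ₂.
Selectivity: 1ξ₁ / (1ξ₂) = 1.28 → ξ₁ = 1.28 ξ₂.
Substitute: (2·1.28 + 2) ξ₂ = 631.9 → ξ₂ = 138.6 lbmol/h, ξ₁ = 177.4 lbmol/h.
Outlet amounts (n = n₀ + Σ ν·ξ):
  E: 749.6 − 2(177.4) − 2(138.6) = 117.7
  D: 2418 − 1(177.4) − 1(138.6) = 2102
  A: 0 + 1(177.4) = 177.4
  C: 0 + 1(138.6) = 138.6
Total out = 2536 lbmol/h; y_A = 177.4 / 2536 = 0.06995.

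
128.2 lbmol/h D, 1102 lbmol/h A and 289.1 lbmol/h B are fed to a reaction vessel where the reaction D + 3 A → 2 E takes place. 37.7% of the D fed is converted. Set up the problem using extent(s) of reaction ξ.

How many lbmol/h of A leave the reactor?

D reacted = 0.377 × 128.2 = 48.33 lbmol/h; ν_D = −1, so ξ = 48.33/1 = 48.33 lbmol/h.
Outlet amounts (n = n₀ + ν ξ):
  D: 128.2 − 1(48.33) = 79.87
  A: 1102 − 3(48.33) = 957
  E: 0 + 2(48.33) = 96.66
  B: 289.1 (inert)

957 lbmol/h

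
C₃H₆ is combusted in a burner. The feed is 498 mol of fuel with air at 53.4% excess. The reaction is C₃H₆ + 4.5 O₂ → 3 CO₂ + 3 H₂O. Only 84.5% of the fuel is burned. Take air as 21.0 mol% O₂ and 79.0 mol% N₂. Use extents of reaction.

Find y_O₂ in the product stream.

0.0904

Stoichiometric O₂ = 4.5 × 498 = 2241 mol; O₂ fed = 2241 × 1.534 = 3438 mol.
N₂ fed = 3438 × 79/21 = 12930 mol.
Fuel reacted = 0.845 × 498 → ξ = 420.8 mol.
Outlet (n = n₀ + ν ξ):
  C₃H₆: 498 − 1(420.8) = 77.19
  O₂: 3438 − 4.5(420.8) = 1544
  N₂: 12930 (inert)
  CO₂: 0 + 3(420.8) = 1262
  H₂O: 0 + 3(420.8) = 1262
Total out = 17080 mol; y_O₂ = 1544 / 17080 = 0.09041.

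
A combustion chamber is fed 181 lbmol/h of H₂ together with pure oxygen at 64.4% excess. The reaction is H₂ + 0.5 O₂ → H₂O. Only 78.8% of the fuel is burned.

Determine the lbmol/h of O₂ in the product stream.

77.5 lbmol/h

Stoichiometric O₂ = 0.5 × 181 = 90.5 lbmol/h; O₂ fed = 90.5 × 1.644 = 148.8 lbmol/h.
Fuel reacted = 0.788 × 181 → ξ = 142.6 lbmol/h.
Outlet (n = n₀ + ν ξ):
  H₂: 181 − 1(142.6) = 38.37
  O₂: 148.8 − 0.5(142.6) = 77.47
  H₂O: 0 + 1(142.6) = 142.6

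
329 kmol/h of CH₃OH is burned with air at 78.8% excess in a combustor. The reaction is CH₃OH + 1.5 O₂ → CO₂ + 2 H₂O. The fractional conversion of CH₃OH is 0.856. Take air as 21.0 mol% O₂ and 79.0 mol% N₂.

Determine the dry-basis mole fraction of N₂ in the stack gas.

0.808

Stoichiometric O₂ = 1.5 × 329 = 493.5 kmol/h; O₂ fed = 493.5 × 1.788 = 882.4 kmol/h.
N₂ fed = 882.4 × 79/21 = 3319 kmol/h.
Fuel reacted = 0.856 × 329 → ξ = 281.6 kmol/h.
Outlet (n = n₀ + ν ξ):
  CH₃OH: 329 − 1(281.6) = 47.38
  O₂: 882.4 − 1.5(281.6) = 459.9
  N₂: 3319 (inert)
  CO₂: 0 + 1(281.6) = 281.6
  H₂O: 0 + 2(281.6) = 563.2
Dry total = 4108 kmol/h; y_N₂ (dry) = 3319 / 4108 = 0.808.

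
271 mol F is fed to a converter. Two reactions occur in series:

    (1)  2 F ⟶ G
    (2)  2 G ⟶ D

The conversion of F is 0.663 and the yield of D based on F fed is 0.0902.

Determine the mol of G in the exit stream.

Conversion of F: F consumed = 2ξ₁ = 0.663 × 271 → ξ₁ = 89.84 mol.
Yield of D: 1ξ₂ / 271 = 0.0902 → ξ₂ = 24.44 mol.
Outlet amounts (n = n₀ + Σ ν·ξ):
  F: 271 − 2(89.84) = 91.33
  G: 0 + 1(89.84) − 2(24.44) = 40.95
  D: 0 + 1(24.44) = 24.44

40.9 mol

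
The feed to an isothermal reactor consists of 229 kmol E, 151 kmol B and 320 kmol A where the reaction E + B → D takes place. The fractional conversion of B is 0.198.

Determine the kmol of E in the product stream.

199 kmol

B reacted = 0.198 × 151 = 29.9 kmol; ν_B = −1, so ξ = 29.9/1 = 29.9 kmol.
Outlet amounts (n = n₀ + ν ξ):
  E: 229 − 1(29.9) = 199.1
  B: 151 − 1(29.9) = 121.1
  D: 0 + 1(29.9) = 29.9
  A: 320 (inert)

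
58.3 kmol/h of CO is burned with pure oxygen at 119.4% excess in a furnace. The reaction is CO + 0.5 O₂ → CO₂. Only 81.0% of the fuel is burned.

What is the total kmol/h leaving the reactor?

98.6 kmol/h

Stoichiometric O₂ = 0.5 × 58.3 = 29.15 kmol/h; O₂ fed = 29.15 × 2.194 = 63.96 kmol/h.
Fuel reacted = 0.81 × 58.3 → ξ = 47.22 kmol/h.
Outlet (n = n₀ + ν ξ):
  CO: 58.3 − 1(47.22) = 11.08
  O₂: 63.96 − 0.5(47.22) = 40.34
  CO₂: 0 + 1(47.22) = 47.22
Total out = 11.08 + 40.34 + 47.22 = 98.64 kmol/h.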